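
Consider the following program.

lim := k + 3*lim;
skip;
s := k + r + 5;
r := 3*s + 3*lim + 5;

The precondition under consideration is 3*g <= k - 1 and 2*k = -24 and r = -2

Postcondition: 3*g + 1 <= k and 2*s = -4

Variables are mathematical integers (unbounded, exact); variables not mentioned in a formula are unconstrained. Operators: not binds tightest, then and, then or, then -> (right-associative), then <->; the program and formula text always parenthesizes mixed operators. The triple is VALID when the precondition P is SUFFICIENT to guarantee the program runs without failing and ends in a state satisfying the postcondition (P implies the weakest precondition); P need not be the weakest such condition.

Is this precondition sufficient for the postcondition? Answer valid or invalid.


Working backward. After the program, the postcondition 3*g + 1 <= k and 2*s = -4 must hold; in canonical form it is 3*g <= k - 1 and 2*s = -4.
Before r := 3*s + 3*lim + 5: 3*g <= k - 1 and 2*s = -4
Before s := k + r + 5: 3*g <= k - 1 and 2*k + 2*r = -14
Before skip: 3*g <= k - 1 and 2*k + 2*r = -14
Before lim := k + 3*lim: 3*g <= k - 1 and 2*k + 2*r = -14
The weakest precondition is 3*g <= k - 1 and 2*k + 2*r = -14.
Check whether 3*g <= k - 1 and 2*k = -24 and r = -2 implies it.
Countermodel: at the initial state g = -5, k = -12, r = -2, the precondition holds but the weakest precondition fails.
Answer: invalid


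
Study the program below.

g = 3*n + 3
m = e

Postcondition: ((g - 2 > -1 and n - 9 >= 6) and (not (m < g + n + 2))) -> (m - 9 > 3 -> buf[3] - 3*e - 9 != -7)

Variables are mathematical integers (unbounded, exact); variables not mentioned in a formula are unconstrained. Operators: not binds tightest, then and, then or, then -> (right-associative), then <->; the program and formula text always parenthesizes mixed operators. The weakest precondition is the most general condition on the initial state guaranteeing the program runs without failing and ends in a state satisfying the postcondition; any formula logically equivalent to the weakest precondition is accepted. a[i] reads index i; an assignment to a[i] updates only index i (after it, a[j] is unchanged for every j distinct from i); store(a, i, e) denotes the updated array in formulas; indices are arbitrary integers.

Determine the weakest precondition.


Working backward. After the program, the postcondition ((g - 2 > -1 and n - 9 >= 6) and (not (m < g + n + 2))) -> (m - 9 > 3 -> buf[3] - 3*e - 9 != -7) must hold; in canonical form it is (g > 1 and n >= 15 and (not (m < g + n + 2))) -> (m > 12 -> buf[3] != 3*e + 2).
Before m := e: (g > 1 and n >= 15 and (not (e < g + n + 2))) -> (e > 12 -> buf[3] != 3*e + 2)
Before g := 3*n + 3: (3*n > -2 and n >= 15 and (not (e < 4*n + 5))) -> (e > 12 -> buf[3] != 3*e + 2)
Answer: WP = (3*n > -2 and n >= 15 and (not (e < 4*n + 5))) -> (e > 12 -> buf[3] != 3*e + 2)


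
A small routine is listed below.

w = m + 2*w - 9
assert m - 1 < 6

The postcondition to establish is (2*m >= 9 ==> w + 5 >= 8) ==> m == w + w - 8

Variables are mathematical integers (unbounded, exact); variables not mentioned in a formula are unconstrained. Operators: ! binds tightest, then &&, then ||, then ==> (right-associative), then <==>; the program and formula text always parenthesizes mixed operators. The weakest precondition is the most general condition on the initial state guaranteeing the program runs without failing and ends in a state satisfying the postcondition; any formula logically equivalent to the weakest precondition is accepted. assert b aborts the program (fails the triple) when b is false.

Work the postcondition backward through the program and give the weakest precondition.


Working backward. After the program, the postcondition (2*m >= 9 ==> w + 5 >= 8) ==> m == w + w - 8 must hold; in canonical form it is (2*m >= 9 ==> w >= 3) ==> m == 2*w - 8.
Before assert m - 1 < 6: m < 7 && ((2*m >= 9 ==> w >= 3) ==> m == 2*w - 8)
Before w := m + 2*w - 9: m < 7 && ((2*m >= 9 ==> m + 2*w >= 12) ==> m + 4*w == 26)
Answer: WP = m < 7 && ((2*m >= 9 ==> m + 2*w >= 12) ==> m + 4*w == 26)


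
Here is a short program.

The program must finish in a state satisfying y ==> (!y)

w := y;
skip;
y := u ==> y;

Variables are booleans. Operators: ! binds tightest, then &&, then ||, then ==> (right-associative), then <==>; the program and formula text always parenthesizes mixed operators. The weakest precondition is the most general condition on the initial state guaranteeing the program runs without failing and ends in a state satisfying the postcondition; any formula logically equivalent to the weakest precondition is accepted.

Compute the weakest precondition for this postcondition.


Working backward. After the program, y ==> (!y) must hold.
Before y := u ==> y: (u ==> y) ==> (!(u ==> y))
Before skip: (u ==> y) ==> (!(u ==> y))
Before w := y: (u ==> y) ==> (!(u ==> y))
Answer: WP = (u ==> y) ==> (!(u ==> y))


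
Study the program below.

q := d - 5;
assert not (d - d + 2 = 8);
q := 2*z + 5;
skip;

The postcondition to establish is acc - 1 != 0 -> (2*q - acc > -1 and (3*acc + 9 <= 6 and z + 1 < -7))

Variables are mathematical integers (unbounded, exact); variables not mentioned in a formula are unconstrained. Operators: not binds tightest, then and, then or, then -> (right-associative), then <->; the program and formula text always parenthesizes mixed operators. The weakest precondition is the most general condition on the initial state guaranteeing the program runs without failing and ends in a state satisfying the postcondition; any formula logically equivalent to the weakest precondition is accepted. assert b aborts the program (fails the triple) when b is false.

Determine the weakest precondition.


Working backward. After the program, the postcondition acc - 1 != 0 -> (2*q - acc > -1 and (3*acc + 9 <= 6 and z + 1 < -7)) must hold; in canonical form it is acc != 1 -> (2*q > acc - 1 and 3*acc <= -3 and z < -8).
Before skip: acc != 1 -> (2*q > acc - 1 and 3*acc <= -3 and z < -8)
Before q := 2*z + 5: acc != 1 -> (4*z > acc - 11 and 3*acc <= -3 and z < -8)
Before assert not (d - d + 2 = 8): acc != 1 -> (4*z > acc - 11 and 3*acc <= -3 and z < -8)
Before q := d - 5: acc != 1 -> (4*z > acc - 11 and 3*acc <= -3 and z < -8)
Answer: WP = acc != 1 -> (4*z > acc - 11 and 3*acc <= -3 and z < -8)


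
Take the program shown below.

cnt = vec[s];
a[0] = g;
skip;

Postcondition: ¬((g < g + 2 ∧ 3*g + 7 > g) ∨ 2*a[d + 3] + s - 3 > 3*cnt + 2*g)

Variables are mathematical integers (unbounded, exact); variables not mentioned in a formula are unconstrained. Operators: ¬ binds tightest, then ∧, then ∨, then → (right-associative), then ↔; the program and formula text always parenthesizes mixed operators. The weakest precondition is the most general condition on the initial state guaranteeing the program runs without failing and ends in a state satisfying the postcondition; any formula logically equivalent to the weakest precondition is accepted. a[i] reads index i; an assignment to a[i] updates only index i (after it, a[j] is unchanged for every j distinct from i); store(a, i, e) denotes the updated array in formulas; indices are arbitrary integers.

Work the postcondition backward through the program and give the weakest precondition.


Working backward. After the program, the postcondition ¬((g < g + 2 ∧ 3*g + 7 > g) ∨ 2*a[d + 3] + s - 3 > 3*cnt + 2*g) must hold; in canonical form it is ¬(2*g > -7 ∨ 2*a[d + 3] + s > 3*cnt + 2*g + 3).
Before skip: ¬(2*g > -7 ∨ 2*a[d + 3] + s > 3*cnt + 2*g + 3)
Before a[0] := g: ¬(2*g > -7 ∨ 2*store(a, 0, g)[d + 3] + s > 3*cnt + 2*g + 3)
Before cnt := vec[s]: ¬(2*g > -7 ∨ 2*store(a, 0, g)[d + 3] + s > 3*vec[s] + 2*g + 3)
Answer: WP = ¬(2*g > -7 ∨ 2*store(a, 0, g)[d + 3] + s > 3*vec[s] + 2*g + 3)


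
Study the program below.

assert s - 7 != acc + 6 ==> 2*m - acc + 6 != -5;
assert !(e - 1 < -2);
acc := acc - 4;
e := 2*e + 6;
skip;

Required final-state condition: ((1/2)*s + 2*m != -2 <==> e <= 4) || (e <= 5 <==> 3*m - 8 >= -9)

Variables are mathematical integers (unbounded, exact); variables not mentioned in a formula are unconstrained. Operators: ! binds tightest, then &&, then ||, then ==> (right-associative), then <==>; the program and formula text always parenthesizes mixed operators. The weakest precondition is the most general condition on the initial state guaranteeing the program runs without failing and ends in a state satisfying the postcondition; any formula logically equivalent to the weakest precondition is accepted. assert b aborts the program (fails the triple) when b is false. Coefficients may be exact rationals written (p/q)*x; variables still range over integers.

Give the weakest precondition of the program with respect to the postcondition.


Working backward. After the program, the postcondition ((1/2)*s + 2*m != -2 <==> e <= 4) || (e <= 5 <==> 3*m - 8 >= -9) must hold; in canonical form it is (2*m + (1/2)*s != -2 <==> e <= 4) || (e <= 5 <==> 3*m >= -1).
Before skip: (2*m + (1/2)*s != -2 <==> e <= 4) || (e <= 5 <==> 3*m >= -1)
Before e := 2*e + 6: (2*m + (1/2)*s != -2 <==> 2*e <= -2) || (2*e <= -1 <==> 3*m >= -1)
Before acc := acc - 4: (2*m + (1/2)*s != -2 <==> 2*e <= -2) || (2*e <= -1 <==> 3*m >= -1)
Before assert !(e - 1 < -2): (!(e < -1)) && ((2*m + (1/2)*s != -2 <==> 2*e <= -2) || (2*e <= -1 <==> 3*m >= -1))
Before assert s - 7 != acc + 6 ==> 2*m - acc + 6 != -5: (s != acc + 13 ==> 2*m != acc - 11) && (!(e < -1)) && ((2*m + (1/2)*s != -2 <==> 2*e <= -2) || (2*e <= -1 <==> 3*m >= -1))
Answer: WP = (s != acc + 13 ==> 2*m != acc - 11) && (!(e < -1)) && ((2*m + (1/2)*s != -2 <==> 2*e <= -2) || (2*e <= -1 <==> 3*m >= -1))


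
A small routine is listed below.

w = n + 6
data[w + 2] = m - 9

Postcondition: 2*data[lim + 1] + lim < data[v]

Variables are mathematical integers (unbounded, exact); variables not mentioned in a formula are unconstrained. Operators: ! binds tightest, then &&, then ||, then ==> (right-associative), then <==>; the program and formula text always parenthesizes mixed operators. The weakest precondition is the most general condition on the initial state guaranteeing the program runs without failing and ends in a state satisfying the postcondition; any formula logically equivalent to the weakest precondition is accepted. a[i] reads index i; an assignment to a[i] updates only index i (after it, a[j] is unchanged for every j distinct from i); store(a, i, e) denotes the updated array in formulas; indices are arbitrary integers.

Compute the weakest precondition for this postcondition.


Working backward. After the program, 2*data[lim + 1] + lim < data[v] must hold.
Before data[w + 2] := m - 9: 2*store(data, w + 2, m - 9)[lim + 1] + lim < store(data, w + 2, m - 9)[v]
Before w := n + 6: 2*store(data, n + 8, m - 9)[lim + 1] + lim < store(data, n + 8, m - 9)[v]
Answer: WP = 2*store(data, n + 8, m - 9)[lim + 1] + lim < store(data, n + 8, m - 9)[v]


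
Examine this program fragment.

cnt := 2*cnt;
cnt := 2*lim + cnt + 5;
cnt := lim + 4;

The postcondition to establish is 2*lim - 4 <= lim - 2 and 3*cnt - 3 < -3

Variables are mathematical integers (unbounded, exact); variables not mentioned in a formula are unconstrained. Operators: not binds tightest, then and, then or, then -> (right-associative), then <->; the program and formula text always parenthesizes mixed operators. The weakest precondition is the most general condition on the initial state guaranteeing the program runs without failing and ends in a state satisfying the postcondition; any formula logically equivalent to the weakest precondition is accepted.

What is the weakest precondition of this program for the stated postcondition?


Working backward. After the program, the postcondition 2*lim - 4 <= lim - 2 and 3*cnt - 3 < -3 must hold; in canonical form it is lim <= 2 and 3*cnt < 0.
Before cnt := lim + 4: lim <= 2 and 3*lim < -12
Before cnt := 2*lim + cnt + 5: lim <= 2 and 3*lim < -12
Before cnt := 2*cnt: lim <= 2 and 3*lim < -12
Answer: WP = lim <= 2 and 3*lim < -12


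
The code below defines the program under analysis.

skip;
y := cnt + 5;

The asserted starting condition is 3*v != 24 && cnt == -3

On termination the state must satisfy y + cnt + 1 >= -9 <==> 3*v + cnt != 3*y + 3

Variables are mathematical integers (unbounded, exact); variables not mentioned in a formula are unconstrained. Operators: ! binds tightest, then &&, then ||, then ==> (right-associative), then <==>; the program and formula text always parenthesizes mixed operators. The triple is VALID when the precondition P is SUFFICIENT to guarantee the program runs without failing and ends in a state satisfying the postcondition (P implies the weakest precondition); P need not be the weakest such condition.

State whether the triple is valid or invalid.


Working backward. After the program, the postcondition y + cnt + 1 >= -9 <==> 3*v + cnt != 3*y + 3 must hold; in canonical form it is cnt + y >= -10 <==> cnt + 3*v != 3*y + 3.
Before y := cnt + 5: 2*cnt >= -15 <==> 3*v != 2*cnt + 18
Before skip: 2*cnt >= -15 <==> 3*v != 2*cnt + 18
The weakest precondition is 2*cnt >= -15 <==> 3*v != 2*cnt + 18.
Check whether 3*v != 24 && cnt == -3 implies it.
Countermodel: at the initial state cnt = -3, v = 4, the precondition holds but the weakest precondition fails.
Answer: invalid


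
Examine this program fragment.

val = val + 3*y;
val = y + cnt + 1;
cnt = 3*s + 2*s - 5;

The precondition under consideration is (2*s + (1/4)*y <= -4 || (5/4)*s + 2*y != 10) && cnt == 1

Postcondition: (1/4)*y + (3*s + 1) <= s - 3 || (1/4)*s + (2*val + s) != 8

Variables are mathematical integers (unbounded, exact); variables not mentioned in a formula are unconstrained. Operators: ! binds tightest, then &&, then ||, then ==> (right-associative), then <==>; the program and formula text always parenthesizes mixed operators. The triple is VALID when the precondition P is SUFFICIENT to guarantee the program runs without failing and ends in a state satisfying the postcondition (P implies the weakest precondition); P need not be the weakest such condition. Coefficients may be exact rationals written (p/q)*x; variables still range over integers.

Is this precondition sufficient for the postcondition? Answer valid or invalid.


Working backward. After the program, the postcondition (1/4)*y + (3*s + 1) <= s - 3 || (1/4)*s + (2*val + s) != 8 must hold; in canonical form it is 2*s + (1/4)*y <= -4 || (5/4)*s + 2*val != 8.
Before cnt := 3*s + 2*s - 5: 2*s + (1/4)*y <= -4 || (5/4)*s + 2*val != 8
Before val := y + cnt + 1: 2*s + (1/4)*y <= -4 || 2*cnt + (5/4)*s + 2*y != 6
Before val := val + 3*y: 2*s + (1/4)*y <= -4 || 2*cnt + (5/4)*s + 2*y != 6
The weakest precondition is 2*s + (1/4)*y <= -4 || 2*cnt + (5/4)*s + 2*y != 6.
Check whether (2*s + (1/4)*y <= -4 || (5/4)*s + 2*y != 10) && cnt == 1 implies it.
Countermodel: at the initial state cnt = 1, s = 0, y = 2, the precondition holds but the weakest precondition fails.
Answer: invalid


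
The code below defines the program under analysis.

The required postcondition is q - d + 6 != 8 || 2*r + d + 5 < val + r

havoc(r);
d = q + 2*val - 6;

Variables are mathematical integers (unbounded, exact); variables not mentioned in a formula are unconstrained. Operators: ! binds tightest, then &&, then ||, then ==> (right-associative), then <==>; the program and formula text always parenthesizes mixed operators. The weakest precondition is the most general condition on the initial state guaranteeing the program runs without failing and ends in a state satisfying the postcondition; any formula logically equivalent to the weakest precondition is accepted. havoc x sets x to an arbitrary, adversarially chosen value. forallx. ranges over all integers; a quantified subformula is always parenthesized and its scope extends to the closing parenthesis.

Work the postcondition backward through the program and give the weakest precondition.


Working backward. After the program, the postcondition q - d + 6 != 8 || 2*r + d + 5 < val + r must hold; in canonical form it is q != d + 2 || d + r < val - 5.
Before d := q + 2*val - 6: 2*val != 4 || q + r + val < 1
Before havoc r: forall r_1. (2*val != 4 || q + r_1 + val < 1)
Answer: WP = forall r_1. (2*val != 4 || q + r_1 + val < 1)


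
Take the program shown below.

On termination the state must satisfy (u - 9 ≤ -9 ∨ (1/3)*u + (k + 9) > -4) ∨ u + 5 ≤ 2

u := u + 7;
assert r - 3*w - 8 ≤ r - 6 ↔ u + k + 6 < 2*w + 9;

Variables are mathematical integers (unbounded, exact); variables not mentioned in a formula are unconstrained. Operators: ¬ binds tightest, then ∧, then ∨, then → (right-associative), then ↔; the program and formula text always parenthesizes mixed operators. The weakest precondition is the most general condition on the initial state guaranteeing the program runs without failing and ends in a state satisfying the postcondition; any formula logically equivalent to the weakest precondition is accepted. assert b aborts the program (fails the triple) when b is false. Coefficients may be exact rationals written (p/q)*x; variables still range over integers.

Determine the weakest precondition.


Working backward. After the program, the postcondition (u - 9 ≤ -9 ∨ (1/3)*u + (k + 9) > -4) ∨ u + 5 ≤ 2 must hold; in canonical form it is u ≤ 0 ∨ k + (1/3)*u > -13 ∨ u ≤ -3.
Before assert r - 3*w - 8 ≤ r - 6 ↔ u + k + 6 < 2*w + 9: (3*w ≥ -2 ↔ k + u < 2*w + 3) ∧ (u ≤ 0 ∨ k + (1/3)*u > -13 ∨ u ≤ -3)
Before u := u + 7: (3*w ≥ -2 ↔ k + u < 2*w - 4) ∧ (u ≤ -7 ∨ k + (1/3)*u > -46/3 ∨ u ≤ -10)
Answer: WP = (3*w ≥ -2 ↔ k + u < 2*w - 4) ∧ (u ≤ -7 ∨ k + (1/3)*u > -46/3 ∨ u ≤ -10)


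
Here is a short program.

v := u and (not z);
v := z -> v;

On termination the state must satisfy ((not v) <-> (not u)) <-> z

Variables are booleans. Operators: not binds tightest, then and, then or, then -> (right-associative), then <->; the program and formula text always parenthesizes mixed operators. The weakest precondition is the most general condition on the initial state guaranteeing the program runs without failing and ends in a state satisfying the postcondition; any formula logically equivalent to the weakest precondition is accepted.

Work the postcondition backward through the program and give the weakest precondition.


Working backward. After the program, ((not v) <-> (not u)) <-> z must hold.
Before v := z -> v: ((not (z -> v)) <-> (not u)) <-> z
Before v := u and (not z): ((not (z -> (u and (not z)))) <-> (not u)) <-> z
Answer: WP = ((not (z -> (u and (not z)))) <-> (not u)) <-> z


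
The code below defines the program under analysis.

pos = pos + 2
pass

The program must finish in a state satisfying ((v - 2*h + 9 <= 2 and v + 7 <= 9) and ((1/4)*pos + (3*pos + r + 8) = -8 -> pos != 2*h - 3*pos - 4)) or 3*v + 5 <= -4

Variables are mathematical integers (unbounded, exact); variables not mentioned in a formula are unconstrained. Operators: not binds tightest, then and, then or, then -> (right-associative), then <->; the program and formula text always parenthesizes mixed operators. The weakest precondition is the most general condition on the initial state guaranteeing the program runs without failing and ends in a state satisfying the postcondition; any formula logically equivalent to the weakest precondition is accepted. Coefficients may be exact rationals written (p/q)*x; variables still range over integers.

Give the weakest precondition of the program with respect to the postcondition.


Working backward. After the program, the postcondition ((v - 2*h + 9 <= 2 and v + 7 <= 9) and ((1/4)*pos + (3*pos + r + 8) = -8 -> pos != 2*h - 3*pos - 4)) or 3*v + 5 <= -4 must hold; in canonical form it is (v <= 2*h - 7 and v <= 2 and ((13/4)*pos + r = -16 -> 4*pos != 2*h - 4)) or 3*v <= -9.
Before skip: (v <= 2*h - 7 and v <= 2 and ((13/4)*pos + r = -16 -> 4*pos != 2*h - 4)) or 3*v <= -9
Before pos := pos + 2: (v <= 2*h - 7 and v <= 2 and ((13/4)*pos + r = -45/2 -> 4*pos != 2*h - 12)) or 3*v <= -9
Answer: WP = (v <= 2*h - 7 and v <= 2 and ((13/4)*pos + r = -45/2 -> 4*pos != 2*h - 12)) or 3*v <= -9


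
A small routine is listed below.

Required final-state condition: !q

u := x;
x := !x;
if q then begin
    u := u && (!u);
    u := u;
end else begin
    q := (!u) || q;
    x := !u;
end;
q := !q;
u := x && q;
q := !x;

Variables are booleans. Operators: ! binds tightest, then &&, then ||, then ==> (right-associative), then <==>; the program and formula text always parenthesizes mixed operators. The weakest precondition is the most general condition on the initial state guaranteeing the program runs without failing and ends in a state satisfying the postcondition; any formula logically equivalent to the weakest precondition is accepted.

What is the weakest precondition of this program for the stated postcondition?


Working backward. After the program, !q must hold.
Before q := !x: x
Before u := x && q: x
Before q := !q: x
Then branch requires x; else branch requires !u.
Before the if: (q ==> x) && ((!q) ==> (!u))
Before x := !x: (q ==> (!x)) && ((!q) ==> (!u))
Before u := x: (q ==> (!x)) && ((!q) ==> (!x))
Answer: WP = (q ==> (!x)) && ((!q) ==> (!x))


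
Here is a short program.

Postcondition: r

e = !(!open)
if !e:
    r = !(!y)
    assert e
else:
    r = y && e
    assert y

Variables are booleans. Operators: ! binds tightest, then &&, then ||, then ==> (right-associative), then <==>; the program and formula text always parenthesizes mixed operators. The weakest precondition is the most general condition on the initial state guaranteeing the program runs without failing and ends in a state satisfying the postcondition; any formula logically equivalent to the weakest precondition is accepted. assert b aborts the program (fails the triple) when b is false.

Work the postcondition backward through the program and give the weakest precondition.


Working backward. After the program, r must hold.
Then branch requires e && y; else branch requires y && e.
Before the if: ((!e) ==> (e && y)) && (e ==> (y && e))
Before e := !(!open): ((!open) ==> (open && y)) && (open ==> (y && open))
Answer: WP = ((!open) ==> (open && y)) && (open ==> (y && open))


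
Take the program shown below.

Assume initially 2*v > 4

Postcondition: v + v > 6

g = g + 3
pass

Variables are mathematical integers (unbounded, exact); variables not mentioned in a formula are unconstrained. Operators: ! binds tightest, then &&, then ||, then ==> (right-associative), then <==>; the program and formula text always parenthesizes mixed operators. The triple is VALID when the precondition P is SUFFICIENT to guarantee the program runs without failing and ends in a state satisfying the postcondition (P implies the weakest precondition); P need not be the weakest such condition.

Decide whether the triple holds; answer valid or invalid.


Working backward. After the program, the postcondition v + v > 6 must hold; in canonical form it is 2*v > 6.
Before skip: 2*v > 6
Before g := g + 3: 2*v > 6
The weakest precondition is 2*v > 6.
Check whether 2*v > 4 implies it.
Countermodel: at the initial state v = 3, the precondition holds but the weakest precondition fails.
Answer: invalid


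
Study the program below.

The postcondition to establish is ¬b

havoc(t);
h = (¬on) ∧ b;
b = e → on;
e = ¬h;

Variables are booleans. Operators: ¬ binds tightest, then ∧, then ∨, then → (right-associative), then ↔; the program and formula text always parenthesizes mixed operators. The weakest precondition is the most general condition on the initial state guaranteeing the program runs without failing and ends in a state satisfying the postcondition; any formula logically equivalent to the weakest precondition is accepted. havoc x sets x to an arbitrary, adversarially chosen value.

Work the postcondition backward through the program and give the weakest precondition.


Working backward. After the program, ¬b must hold.
Before e := ¬h: ¬b
Before b := e → on: ¬(e → on)
Before h := (¬on) ∧ b: ¬(e → on)
Before havoc t: ¬(e → on)
Answer: WP = ¬(e → on)


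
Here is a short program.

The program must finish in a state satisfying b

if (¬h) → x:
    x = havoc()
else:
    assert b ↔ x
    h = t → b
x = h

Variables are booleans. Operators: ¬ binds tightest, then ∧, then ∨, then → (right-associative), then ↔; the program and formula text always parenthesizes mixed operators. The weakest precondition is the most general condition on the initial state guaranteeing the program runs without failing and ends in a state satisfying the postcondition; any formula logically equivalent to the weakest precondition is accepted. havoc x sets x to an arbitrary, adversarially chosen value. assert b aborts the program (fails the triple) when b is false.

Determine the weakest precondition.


Working backward. After the program, b must hold.
Before x := h: b
Then branch requires b; else branch requires (b ↔ x) ∧ b.
Before the if: (((¬h) → x) → b) ∧ ((¬((¬h) → x)) → ((b ↔ x) ∧ b))
Answer: WP = (((¬h) → x) → b) ∧ ((¬((¬h) → x)) → ((b ↔ x) ∧ b))


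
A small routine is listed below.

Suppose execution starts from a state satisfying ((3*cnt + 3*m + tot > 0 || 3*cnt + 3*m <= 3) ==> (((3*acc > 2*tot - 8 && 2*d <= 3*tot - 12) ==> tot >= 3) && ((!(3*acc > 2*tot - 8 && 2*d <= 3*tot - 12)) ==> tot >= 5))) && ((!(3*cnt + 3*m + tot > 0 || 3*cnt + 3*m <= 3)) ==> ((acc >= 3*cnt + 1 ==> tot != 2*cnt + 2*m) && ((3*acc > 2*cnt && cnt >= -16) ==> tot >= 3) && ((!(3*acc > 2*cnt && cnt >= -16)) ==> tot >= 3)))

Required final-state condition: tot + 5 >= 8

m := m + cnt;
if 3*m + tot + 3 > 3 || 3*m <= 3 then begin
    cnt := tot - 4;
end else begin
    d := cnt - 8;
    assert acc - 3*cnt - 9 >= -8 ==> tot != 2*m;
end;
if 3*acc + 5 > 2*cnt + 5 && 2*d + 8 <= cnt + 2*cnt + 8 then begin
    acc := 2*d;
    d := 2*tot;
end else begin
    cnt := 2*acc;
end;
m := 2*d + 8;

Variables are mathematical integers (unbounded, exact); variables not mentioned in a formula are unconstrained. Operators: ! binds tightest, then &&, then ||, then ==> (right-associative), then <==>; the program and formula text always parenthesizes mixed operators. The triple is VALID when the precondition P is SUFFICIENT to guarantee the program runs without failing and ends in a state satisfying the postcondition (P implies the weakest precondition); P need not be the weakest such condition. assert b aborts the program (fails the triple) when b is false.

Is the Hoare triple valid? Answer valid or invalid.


Working backward. After the program, the postcondition tot + 5 >= 8 must hold; in canonical form it is tot >= 3.
Before m := 2*d + 8: tot >= 3
Then branch requires tot >= 3; else branch requires tot >= 3.
Before the if: ((3*acc > 2*cnt && 2*d <= 3*cnt) ==> tot >= 3) && ((!(3*acc > 2*cnt && 2*d <= 3*cnt)) ==> tot >= 3)
Then branch requires ((3*acc > 2*tot - 8 && 2*d <= 3*tot - 12) ==> tot >= 3) && ((!(3*acc > 2*tot - 8 && 2*d <= 3*tot - 12)) ==> tot >= 3); else branch requires (acc >= 3*cnt + 1 ==> tot != 2*m) && ((3*acc > 2*cnt && cnt >= -16) ==> tot >= 3) && ((!(3*acc > 2*cnt && cnt >= -16)) ==> tot >= 3).
Before the if: ((3*m + tot > 0 || 3*m <= 3) ==> (((3*acc > 2*tot - 8 && 2*d <= 3*tot - 12) ==> tot >= 3) && ((!(3*acc > 2*tot - 8 && 2*d <= 3*tot - 12)) ==> tot >= 3))) && ((!(3*m + tot > 0 || 3*m <= 3)) ==> ((acc >= 3*cnt + 1 ==> tot != 2*m) && ((3*acc > 2*cnt && cnt >= -16) ==> tot >= 3) && ((!(3*acc > 2*cnt && cnt >= -16)) ==> tot >= 3)))
Before m := m + cnt: ((3*cnt + 3*m + tot > 0 || 3*cnt + 3*m <= 3) ==> (((3*acc > 2*tot - 8 && 2*d <= 3*tot - 12) ==> tot >= 3) && ((!(3*acc > 2*tot - 8 && 2*d <= 3*tot - 12)) ==> tot >= 3))) && ((!(3*cnt + 3*m + tot > 0 || 3*cnt + 3*m <= 3)) ==> ((acc >= 3*cnt + 1 ==> tot != 2*cnt + 2*m) && ((3*acc > 2*cnt && cnt >= -16) ==> tot >= 3) && ((!(3*acc > 2*cnt && cnt >= -16)) ==> tot >= 3)))
The weakest precondition is ((3*cnt + 3*m + tot > 0 || 3*cnt + 3*m <= 3) ==> (((3*acc > 2*tot - 8 && 2*d <= 3*tot - 12) ==> tot >= 3) && ((!(3*acc > 2*tot - 8 && 2*d <= 3*tot - 12)) ==> tot >= 3))) && ((!(3*cnt + 3*m + tot > 0 || 3*cnt + 3*m <= 3)) ==> ((acc >= 3*cnt + 1 ==> tot != 2*cnt + 2*m) && ((3*acc > 2*cnt && cnt >= -16) ==> tot >= 3) && ((!(3*acc > 2*cnt && cnt >= -16)) ==> tot >= 3))).
Check whether ((3*cnt + 3*m + tot > 0 || 3*cnt + 3*m <= 3) ==> (((3*acc > 2*tot - 8 && 2*d <= 3*tot - 12) ==> tot >= 3) && ((!(3*acc > 2*tot - 8 && 2*d <= 3*tot - 12)) ==> tot >= 5))) && ((!(3*cnt + 3*m + tot > 0 || 3*cnt + 3*m <= 3)) ==> ((acc >= 3*cnt + 1 ==> tot != 2*cnt + 2*m) && ((3*acc > 2*cnt && cnt >= -16) ==> tot >= 3) && ((!(3*acc > 2*cnt && cnt >= -16)) ==> tot >= 3))) implies it.
Every state satisfying the precondition satisfies the weakest precondition: the implication holds.
Answer: valid


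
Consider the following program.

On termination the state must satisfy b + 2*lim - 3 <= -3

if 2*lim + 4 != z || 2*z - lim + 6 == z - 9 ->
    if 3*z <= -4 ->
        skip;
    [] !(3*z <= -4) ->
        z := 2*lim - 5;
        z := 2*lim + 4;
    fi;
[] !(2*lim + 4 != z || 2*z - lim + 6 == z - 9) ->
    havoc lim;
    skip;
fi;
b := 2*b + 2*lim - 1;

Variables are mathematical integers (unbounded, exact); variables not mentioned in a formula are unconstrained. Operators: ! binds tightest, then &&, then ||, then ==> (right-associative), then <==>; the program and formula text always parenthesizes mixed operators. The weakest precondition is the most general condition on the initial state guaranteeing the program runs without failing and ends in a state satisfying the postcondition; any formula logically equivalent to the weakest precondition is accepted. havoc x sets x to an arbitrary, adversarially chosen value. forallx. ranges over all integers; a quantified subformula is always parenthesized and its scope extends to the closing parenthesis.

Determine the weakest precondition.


Working backward. After the program, the postcondition b + 2*lim - 3 <= -3 must hold; in canonical form it is b + 2*lim <= 0.
Before b := 2*b + 2*lim - 1: 2*b + 4*lim <= 1
Then branch requires (3*z <= -4 ==> 2*b + 4*lim <= 1) && ((!(3*z <= -4)) ==> 2*b + 4*lim <= 1); else branch requires forall lim_1. 2*b + 4*lim_1 <= 1.
Before the if: ((2*lim != z - 4 || z == lim - 15) ==> ((3*z <= -4 ==> 2*b + 4*lim <= 1) && ((!(3*z <= -4)) ==> 2*b + 4*lim <= 1))) && ((!(2*lim != z - 4 || z == lim - 15)) ==> (forall lim_1. 2*b + 4*lim_1 <= 1))
Answer: WP = ((2*lim != z - 4 || z == lim - 15) ==> ((3*z <= -4 ==> 2*b + 4*lim <= 1) && ((!(3*z <= -4)) ==> 2*b + 4*lim <= 1))) && ((!(2*lim != z - 4 || z == lim - 15)) ==> (forall lim_1. 2*b + 4*lim_1 <= 1))


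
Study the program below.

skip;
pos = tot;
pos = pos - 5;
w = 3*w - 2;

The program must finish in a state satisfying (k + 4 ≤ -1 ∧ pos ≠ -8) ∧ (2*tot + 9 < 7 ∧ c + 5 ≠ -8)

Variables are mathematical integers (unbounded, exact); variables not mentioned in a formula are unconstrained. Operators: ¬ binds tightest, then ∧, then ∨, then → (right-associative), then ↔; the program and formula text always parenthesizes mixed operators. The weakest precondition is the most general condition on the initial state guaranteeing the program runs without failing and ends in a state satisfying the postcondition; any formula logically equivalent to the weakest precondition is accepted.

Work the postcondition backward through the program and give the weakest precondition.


Working backward. After the program, the postcondition (k + 4 ≤ -1 ∧ pos ≠ -8) ∧ (2*tot + 9 < 7 ∧ c + 5 ≠ -8) must hold; in canonical form it is k ≤ -5 ∧ pos ≠ -8 ∧ 2*tot < -2 ∧ c ≠ -13.
Before w := 3*w - 2: k ≤ -5 ∧ pos ≠ -8 ∧ 2*tot < -2 ∧ c ≠ -13
Before pos := pos - 5: k ≤ -5 ∧ pos ≠ -3 ∧ 2*tot < -2 ∧ c ≠ -13
Before pos := tot: k ≤ -5 ∧ tot ≠ -3 ∧ 2*tot < -2 ∧ c ≠ -13
Before skip: k ≤ -5 ∧ tot ≠ -3 ∧ 2*tot < -2 ∧ c ≠ -13
Answer: WP = k ≤ -5 ∧ tot ≠ -3 ∧ 2*tot < -2 ∧ c ≠ -13


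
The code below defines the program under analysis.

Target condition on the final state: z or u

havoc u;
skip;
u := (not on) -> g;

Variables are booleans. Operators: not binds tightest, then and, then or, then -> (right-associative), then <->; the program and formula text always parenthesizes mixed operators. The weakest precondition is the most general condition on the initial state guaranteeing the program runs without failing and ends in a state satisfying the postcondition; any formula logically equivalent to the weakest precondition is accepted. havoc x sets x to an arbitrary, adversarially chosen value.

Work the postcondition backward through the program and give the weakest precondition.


Working backward. After the program, z or u must hold.
Before u := (not on) -> g: z or ((not on) -> g)
Before skip: z or ((not on) -> g)
Before havoc u: z or ((not on) -> g)
Answer: WP = z or ((not on) -> g)


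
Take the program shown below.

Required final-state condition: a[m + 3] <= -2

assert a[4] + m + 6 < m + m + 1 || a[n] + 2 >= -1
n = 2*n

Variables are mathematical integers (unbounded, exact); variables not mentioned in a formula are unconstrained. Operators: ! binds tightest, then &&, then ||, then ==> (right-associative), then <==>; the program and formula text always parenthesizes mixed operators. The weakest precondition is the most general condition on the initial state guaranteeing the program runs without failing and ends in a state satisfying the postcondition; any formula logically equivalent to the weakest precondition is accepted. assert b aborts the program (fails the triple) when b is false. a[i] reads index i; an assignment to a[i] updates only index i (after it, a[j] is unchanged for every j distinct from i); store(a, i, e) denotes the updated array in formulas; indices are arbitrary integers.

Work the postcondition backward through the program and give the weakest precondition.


Working backward. After the program, a[m + 3] <= -2 must hold.
Before n := 2*n: a[m + 3] <= -2
Before assert a[4] + m + 6 < m + m + 1 || a[n] + 2 >= -1: (a[4] < m - 5 || a[n] >= -3) && a[m + 3] <= -2
Answer: WP = (a[4] < m - 5 || a[n] >= -3) && a[m + 3] <= -2


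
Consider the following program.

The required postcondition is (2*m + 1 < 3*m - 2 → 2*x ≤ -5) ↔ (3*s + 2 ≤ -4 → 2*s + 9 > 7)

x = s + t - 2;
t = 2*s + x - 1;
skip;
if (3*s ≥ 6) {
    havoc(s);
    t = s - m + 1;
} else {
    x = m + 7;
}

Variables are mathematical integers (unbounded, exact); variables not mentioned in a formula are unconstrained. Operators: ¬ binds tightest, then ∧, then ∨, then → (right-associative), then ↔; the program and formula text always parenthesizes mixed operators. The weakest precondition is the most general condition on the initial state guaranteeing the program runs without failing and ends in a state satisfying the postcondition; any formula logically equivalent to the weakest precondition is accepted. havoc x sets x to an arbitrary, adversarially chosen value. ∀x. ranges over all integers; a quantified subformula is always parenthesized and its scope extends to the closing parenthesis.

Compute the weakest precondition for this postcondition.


Working backward. After the program, the postcondition (2*m + 1 < 3*m - 2 → 2*x ≤ -5) ↔ (3*s + 2 ≤ -4 → 2*s + 9 > 7) must hold; in canonical form it is (m > 3 → 2*x ≤ -5) ↔ (3*s ≤ -6 → 2*s > -2).
Then branch requires ∀s_1. ((m > 3 → 2*x ≤ -5) ↔ (3*s_1 ≤ -6 → 2*s_1 > -2)); else branch requires (m > 3 → 2*m ≤ -19) ↔ (3*s ≤ -6 → 2*s > -2).
Before the if: (3*s ≥ 6 → (∀s_1. ((m > 3 → 2*x ≤ -5) ↔ (3*s_1 ≤ -6 → 2*s_1 > -2)))) ∧ ((¬(3*s ≥ 6)) → ((m > 3 → 2*m ≤ -19) ↔ (3*s ≤ -6 → 2*s > -2)))
Before skip: (3*s ≥ 6 → (∀s_1. ((m > 3 → 2*x ≤ -5) ↔ (3*s_1 ≤ -6 → 2*s_1 > -2)))) ∧ ((¬(3*s ≥ 6)) → ((m > 3 → 2*m ≤ -19) ↔ (3*s ≤ -6 → 2*s > -2)))
Before t := 2*s + x - 1: (3*s ≥ 6 → (∀s_1. ((m > 3 → 2*x ≤ -5) ↔ (3*s_1 ≤ -6 → 2*s_1 > -2)))) ∧ ((¬(3*s ≥ 6)) → ((m > 3 → 2*m ≤ -19) ↔ (3*s ≤ -6 → 2*s > -2)))
Before x := s + t - 2: (3*s ≥ 6 → (∀s_1. ((m > 3 → 2*s + 2*t ≤ -1) ↔ (3*s_1 ≤ -6 → 2*s_1 > -2)))) ∧ ((¬(3*s ≥ 6)) → ((m > 3 → 2*m ≤ -19) ↔ (3*s ≤ -6 → 2*s > -2)))
Answer: WP = (3*s ≥ 6 → (∀s_1. ((m > 3 → 2*s + 2*t ≤ -1) ↔ (3*s_1 ≤ -6 → 2*s_1 > -2)))) ∧ ((¬(3*s ≥ 6)) → ((m > 3 → 2*m ≤ -19) ↔ (3*s ≤ -6 → 2*s > -2)))


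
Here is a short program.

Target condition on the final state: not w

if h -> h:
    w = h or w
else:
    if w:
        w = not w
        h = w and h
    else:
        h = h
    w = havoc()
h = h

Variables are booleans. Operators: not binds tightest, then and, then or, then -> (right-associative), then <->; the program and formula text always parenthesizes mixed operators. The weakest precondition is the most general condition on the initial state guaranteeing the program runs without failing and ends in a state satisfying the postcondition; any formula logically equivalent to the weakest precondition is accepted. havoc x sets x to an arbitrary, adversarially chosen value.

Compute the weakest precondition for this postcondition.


Working backward. After the program, not w must hold.
Before h := h: not w
Then branch requires not (h or w); else branch requires false.
Before the if: not (h or w)
Answer: WP = not (h or w)


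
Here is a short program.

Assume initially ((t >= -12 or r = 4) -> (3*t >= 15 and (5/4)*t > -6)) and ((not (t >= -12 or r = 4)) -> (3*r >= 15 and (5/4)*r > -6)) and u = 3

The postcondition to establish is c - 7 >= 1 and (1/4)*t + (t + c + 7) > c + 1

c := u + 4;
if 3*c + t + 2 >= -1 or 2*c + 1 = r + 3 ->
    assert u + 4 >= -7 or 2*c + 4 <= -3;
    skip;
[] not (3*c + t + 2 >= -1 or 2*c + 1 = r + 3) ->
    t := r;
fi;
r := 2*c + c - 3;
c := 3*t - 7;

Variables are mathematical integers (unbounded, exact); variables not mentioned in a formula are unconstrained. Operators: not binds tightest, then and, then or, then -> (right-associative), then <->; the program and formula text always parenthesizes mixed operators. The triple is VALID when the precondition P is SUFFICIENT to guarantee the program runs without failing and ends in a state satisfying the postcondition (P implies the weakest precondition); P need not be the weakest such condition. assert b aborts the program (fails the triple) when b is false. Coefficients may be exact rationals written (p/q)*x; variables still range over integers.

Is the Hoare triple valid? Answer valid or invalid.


Working backward. After the program, the postcondition c - 7 >= 1 and (1/4)*t + (t + c + 7) > c + 1 must hold; in canonical form it is c >= 8 and (5/4)*t > -6.
Before c := 3*t - 7: 3*t >= 15 and (5/4)*t > -6
Before r := 2*c + c - 3: 3*t >= 15 and (5/4)*t > -6
Then branch requires (u >= -11 or 2*c <= -7) and 3*t >= 15 and (5/4)*t > -6; else branch requires 3*r >= 15 and (5/4)*r > -6.
Before the if: ((3*c + t >= -3 or 2*c = r + 2) -> ((u >= -11 or 2*c <= -7) and 3*t >= 15 and (5/4)*t > -6)) and ((not (3*c + t >= -3 or 2*c = r + 2)) -> (3*r >= 15 and (5/4)*r > -6))
Before c := u + 4: ((t + 3*u >= -15 or 2*u = r - 6) -> ((u >= -11 or 2*u <= -15) and 3*t >= 15 and (5/4)*t > -6)) and ((not (t + 3*u >= -15 or 2*u = r - 6)) -> (3*r >= 15 and (5/4)*r > -6))
The weakest precondition is ((t + 3*u >= -15 or 2*u = r - 6) -> ((u >= -11 or 2*u <= -15) and 3*t >= 15 and (5/4)*t > -6)) and ((not (t + 3*u >= -15 or 2*u = r - 6)) -> (3*r >= 15 and (5/4)*r > -6)).
Check whether ((t >= -12 or r = 4) -> (3*t >= 15 and (5/4)*t > -6)) and ((not (t >= -12 or r = 4)) -> (3*r >= 15 and (5/4)*r > -6)) and u = 3 implies it.
Countermodel: at the initial state r = 12, t = -25, u = 3, the precondition holds but the weakest precondition fails.
Answer: invalid


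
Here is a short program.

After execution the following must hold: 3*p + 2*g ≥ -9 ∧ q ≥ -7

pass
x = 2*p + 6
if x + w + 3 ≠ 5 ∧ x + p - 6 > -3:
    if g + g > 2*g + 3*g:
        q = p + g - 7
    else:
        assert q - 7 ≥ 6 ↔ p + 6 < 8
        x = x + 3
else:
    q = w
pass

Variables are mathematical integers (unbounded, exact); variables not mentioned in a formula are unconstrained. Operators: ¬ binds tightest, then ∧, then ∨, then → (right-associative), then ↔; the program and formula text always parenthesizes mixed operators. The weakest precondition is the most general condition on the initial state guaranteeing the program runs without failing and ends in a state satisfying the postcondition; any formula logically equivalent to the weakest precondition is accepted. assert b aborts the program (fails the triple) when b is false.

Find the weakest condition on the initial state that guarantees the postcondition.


Working backward. After the program, the postcondition 3*p + 2*g ≥ -9 ∧ q ≥ -7 must hold; in canonical form it is 2*g + 3*p ≥ -9 ∧ q ≥ -7.
Before skip: 2*g + 3*p ≥ -9 ∧ q ≥ -7
Then branch requires (3*g < 0 → (2*g + 3*p ≥ -9 ∧ g + p ≥ 0)) ∧ ((¬(3*g < 0)) → ((q ≥ 13 ↔ p < 2) ∧ 2*g + 3*p ≥ -9 ∧ q ≥ -7)); else branch requires 2*g + 3*p ≥ -9 ∧ w ≥ -7.
Before the if: ((w + x ≠ 2 ∧ p + x > 3) → ((3*g < 0 → (2*g + 3*p ≥ -9 ∧ g + p ≥ 0)) ∧ ((¬(3*g < 0)) → ((q ≥ 13 ↔ p < 2) ∧ 2*g + 3*p ≥ -9 ∧ q ≥ -7)))) ∧ ((¬(w + x ≠ 2 ∧ p + x > 3)) → (2*g + 3*p ≥ -9 ∧ w ≥ -7))
Before x := 2*p + 6: ((2*p + w ≠ -4 ∧ 3*p > -3) → ((3*g < 0 → (2*g + 3*p ≥ -9 ∧ g + p ≥ 0)) ∧ ((¬(3*g < 0)) → ((q ≥ 13 ↔ p < 2) ∧ 2*g + 3*p ≥ -9 ∧ q ≥ -7)))) ∧ ((¬(2*p + w ≠ -4 ∧ 3*p > -3)) → (2*g + 3*p ≥ -9 ∧ w ≥ -7))
Before skip: ((2*p + w ≠ -4 ∧ 3*p > -3) → ((3*g < 0 → (2*g + 3*p ≥ -9 ∧ g + p ≥ 0)) ∧ ((¬(3*g < 0)) → ((q ≥ 13 ↔ p < 2) ∧ 2*g + 3*p ≥ -9 ∧ q ≥ -7)))) ∧ ((¬(2*p + w ≠ -4 ∧ 3*p > -3)) → (2*g + 3*p ≥ -9 ∧ w ≥ -7))
Answer: WP = ((2*p + w ≠ -4 ∧ 3*p > -3) → ((3*g < 0 → (2*g + 3*p ≥ -9 ∧ g + p ≥ 0)) ∧ ((¬(3*g < 0)) → ((q ≥ 13 ↔ p < 2) ∧ 2*g + 3*p ≥ -9 ∧ q ≥ -7)))) ∧ ((¬(2*p + w ≠ -4 ∧ 3*p > -3)) → (2*g + 3*p ≥ -9 ∧ w ≥ -7))
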